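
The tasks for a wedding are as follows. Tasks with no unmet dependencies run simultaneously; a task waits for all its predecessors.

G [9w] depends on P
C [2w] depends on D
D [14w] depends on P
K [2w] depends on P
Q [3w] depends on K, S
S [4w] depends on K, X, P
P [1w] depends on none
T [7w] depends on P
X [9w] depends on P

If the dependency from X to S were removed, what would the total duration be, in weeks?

Before: longest chain P→X→S→Q = 1+9+4+3 = 17, finish 17.
Without X→S, S's earliest start moves from 10 to 3.
The longest chain is now P→D→C = 1+14+2 = 17, so the job takes 17 weeks.

17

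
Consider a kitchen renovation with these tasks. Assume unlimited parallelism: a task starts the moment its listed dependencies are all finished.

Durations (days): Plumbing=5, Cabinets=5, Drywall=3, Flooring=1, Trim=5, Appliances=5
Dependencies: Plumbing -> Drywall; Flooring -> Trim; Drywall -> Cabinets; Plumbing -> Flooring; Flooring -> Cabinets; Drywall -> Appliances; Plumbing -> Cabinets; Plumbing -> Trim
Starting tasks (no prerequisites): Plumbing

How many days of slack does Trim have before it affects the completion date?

The longest chain is Plumbing→Drywall→Cabinets = 5+3+5 = 13; overall finish 13 days.
Trim finishes as early as 11 and must finish by 13.
So Trim can slip 13 − 11 = 2 days.

2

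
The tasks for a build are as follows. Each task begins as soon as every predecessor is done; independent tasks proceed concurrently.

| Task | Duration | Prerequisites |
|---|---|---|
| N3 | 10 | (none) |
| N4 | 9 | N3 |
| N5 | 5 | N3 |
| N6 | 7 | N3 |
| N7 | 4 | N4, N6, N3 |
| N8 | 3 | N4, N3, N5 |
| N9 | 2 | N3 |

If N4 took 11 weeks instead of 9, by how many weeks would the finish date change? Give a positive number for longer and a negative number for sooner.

2

Baseline: N3→N4→N7 = 10+9+4 = 23 → 23 weeks.
Since N4 is critical, the +2 change carries straight to that chain (now 25 weeks).
No other chain overtakes it, so the finish is 25 weeks.
Change in finish: 25 − 23 = +2 weeks.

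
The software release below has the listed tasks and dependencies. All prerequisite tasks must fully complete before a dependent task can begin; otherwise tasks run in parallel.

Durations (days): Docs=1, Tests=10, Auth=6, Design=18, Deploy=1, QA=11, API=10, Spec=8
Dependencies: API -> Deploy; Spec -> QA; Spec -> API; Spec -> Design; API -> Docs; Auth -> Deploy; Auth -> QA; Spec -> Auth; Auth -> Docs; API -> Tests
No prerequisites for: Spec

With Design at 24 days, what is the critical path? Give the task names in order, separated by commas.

Spec, Design

As given, the longest chain is Spec→API→Tests = 8+10+10 = 28, so the finish is 28 days.
Design is off the critical path — its longest chain is 26 days, giving 2 of slack.
The binding chain switches to Spec→Design = 8+24 = 32; finish 32 days.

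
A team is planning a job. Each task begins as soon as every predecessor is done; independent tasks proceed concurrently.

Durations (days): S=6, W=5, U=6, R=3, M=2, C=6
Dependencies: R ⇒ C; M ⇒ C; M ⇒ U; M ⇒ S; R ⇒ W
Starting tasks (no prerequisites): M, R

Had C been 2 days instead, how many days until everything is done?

8

Actual critical path: R→C = 3+6 = 9 ⇒ 9 days.
Since C is critical, the -4 change carries straight to that chain (now 5 days).
Now M→S = 2+6 = 8 is longest, so the finish becomes 8 days.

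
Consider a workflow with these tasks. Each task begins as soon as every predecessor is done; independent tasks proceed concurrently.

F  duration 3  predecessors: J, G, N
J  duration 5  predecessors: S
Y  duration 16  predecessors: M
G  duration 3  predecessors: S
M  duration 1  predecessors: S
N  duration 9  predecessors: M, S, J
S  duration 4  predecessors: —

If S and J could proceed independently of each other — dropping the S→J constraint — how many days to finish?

Original critical path: S→M→Y = 4+1+16 = 21 ⇒ 21 days.
Without S→J, J's earliest start moves from 4 to 0.
After: S→M→Y = 4+1+16 = 21 → 21 days.

21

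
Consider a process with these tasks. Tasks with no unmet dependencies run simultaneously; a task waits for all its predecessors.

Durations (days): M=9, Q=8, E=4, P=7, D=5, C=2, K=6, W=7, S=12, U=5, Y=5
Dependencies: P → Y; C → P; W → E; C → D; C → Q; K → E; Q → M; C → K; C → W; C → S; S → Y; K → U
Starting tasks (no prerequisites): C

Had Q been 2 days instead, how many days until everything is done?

19

Critical path before the change: C→Q→M = 2+8+9 = 19 giving 19 days.
Q lies on that path, so at 2 days the path becomes 13 days.
New critical path: C→S→Y = 2+12+5 = 19 ⇒ 19 days.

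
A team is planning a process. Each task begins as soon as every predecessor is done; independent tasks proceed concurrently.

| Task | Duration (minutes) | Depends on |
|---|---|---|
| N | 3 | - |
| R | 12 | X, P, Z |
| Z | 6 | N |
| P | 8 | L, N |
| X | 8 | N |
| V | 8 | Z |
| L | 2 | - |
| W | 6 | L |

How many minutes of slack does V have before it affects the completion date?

6

Critical path: N→P→R = 3+8+12 = 23, so the finish is 23 minutes.
V finishes as early as 17 and must finish by 23.
Float = 23 − 17 = 6.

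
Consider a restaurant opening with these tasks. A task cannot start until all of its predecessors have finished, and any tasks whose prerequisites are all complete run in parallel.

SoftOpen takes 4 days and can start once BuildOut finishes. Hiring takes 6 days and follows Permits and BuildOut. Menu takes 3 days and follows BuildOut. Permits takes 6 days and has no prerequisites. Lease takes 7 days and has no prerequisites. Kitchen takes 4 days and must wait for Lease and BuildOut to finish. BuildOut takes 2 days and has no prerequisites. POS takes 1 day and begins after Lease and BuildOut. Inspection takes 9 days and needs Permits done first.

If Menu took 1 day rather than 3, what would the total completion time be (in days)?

15

Baseline: Permits→Inspection = 6+9 = 15 → 15 days.
The longest path through Menu is only 5 days, so Menu has float 10.
The critical path is still Permits→Inspection; finish is now 15 days.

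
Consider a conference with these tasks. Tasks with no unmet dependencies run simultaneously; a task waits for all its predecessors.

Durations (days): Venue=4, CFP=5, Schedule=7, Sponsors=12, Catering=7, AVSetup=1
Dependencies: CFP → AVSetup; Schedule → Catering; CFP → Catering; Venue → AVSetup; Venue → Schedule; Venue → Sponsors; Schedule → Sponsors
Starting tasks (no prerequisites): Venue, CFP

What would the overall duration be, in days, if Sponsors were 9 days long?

20

Baseline: Venue→Schedule→Sponsors = 4+7+12 = 23 → 23 days.
Sponsors lies on that path, so at 9 days the path becomes 20 days.
No other chain overtakes it, so the finish is 20 days.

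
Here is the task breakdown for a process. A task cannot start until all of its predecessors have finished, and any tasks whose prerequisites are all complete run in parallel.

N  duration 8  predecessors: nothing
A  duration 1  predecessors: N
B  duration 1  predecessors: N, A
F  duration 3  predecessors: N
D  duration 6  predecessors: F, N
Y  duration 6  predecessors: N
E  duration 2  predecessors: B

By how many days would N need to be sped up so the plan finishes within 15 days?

Current finish: 17 days; target: 15.
N is on every critical path, so each day cut from N cuts the finish by one (this holds down to a finish of 10).
Need 17 − 15 = 2 days off N → N becomes 6 days, finish becomes 15.

2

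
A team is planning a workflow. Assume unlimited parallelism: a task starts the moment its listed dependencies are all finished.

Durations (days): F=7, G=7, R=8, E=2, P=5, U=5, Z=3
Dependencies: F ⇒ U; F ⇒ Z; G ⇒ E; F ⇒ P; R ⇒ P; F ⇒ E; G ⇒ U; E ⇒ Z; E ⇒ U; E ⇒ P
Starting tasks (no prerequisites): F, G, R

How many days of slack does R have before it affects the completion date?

Critical path: F→E→P = 7+2+5 = 14, so the finish is 14 days.
R finishes as early as 8 and must finish by 9.
So R can slip 9 − 8 = 1 day.

1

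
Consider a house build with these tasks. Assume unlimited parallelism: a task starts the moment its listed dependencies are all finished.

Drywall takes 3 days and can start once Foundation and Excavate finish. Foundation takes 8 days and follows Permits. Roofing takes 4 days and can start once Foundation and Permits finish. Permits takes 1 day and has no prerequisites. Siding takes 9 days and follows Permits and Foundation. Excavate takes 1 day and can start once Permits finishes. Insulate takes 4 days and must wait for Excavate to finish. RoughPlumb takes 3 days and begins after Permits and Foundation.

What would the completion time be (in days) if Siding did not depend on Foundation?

Before: longest chain Permits→Foundation→Siding = 1+8+9 = 18, finish 18.
Without Foundation→Siding, Siding's earliest start moves from 9 to 1.
New critical path: Permits→Foundation→Roofing = 1+8+4 = 13 ⇒ 13 days.

13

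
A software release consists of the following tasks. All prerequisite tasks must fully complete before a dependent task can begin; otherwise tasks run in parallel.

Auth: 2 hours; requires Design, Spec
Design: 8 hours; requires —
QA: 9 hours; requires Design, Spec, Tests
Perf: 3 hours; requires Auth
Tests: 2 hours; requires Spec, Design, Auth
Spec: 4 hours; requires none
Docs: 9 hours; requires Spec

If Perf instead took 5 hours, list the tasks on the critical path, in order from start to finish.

Actual critical path: Design→Auth→Tests→QA = 8+2+2+9 = 21 ⇒ 21 hours.
The longest path through Perf is only 13 hours, so Perf has float 8.
No other chain overtakes it, so the finish is 21 hours.

Design, Auth, Tests, QA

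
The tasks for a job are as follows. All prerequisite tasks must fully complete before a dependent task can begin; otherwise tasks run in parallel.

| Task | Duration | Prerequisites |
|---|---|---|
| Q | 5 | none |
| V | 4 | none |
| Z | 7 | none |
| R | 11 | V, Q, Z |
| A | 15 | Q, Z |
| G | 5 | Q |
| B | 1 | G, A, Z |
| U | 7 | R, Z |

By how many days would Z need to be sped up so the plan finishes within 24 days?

1

Current finish: 25 days; target: 24.
Z is on every critical path, so each day cut from Z cuts the finish by one (this holds down to a finish of 23).
Need 25 − 24 = 1 day off Z → Z becomes 6 days, finish becomes 24.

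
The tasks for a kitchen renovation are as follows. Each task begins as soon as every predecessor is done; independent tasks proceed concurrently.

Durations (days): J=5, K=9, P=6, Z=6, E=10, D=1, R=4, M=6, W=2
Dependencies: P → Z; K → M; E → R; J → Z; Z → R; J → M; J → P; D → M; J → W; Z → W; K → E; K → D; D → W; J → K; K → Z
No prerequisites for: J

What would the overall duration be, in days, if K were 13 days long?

Critical path before the change: J→K→E→R = 5+9+10+4 = 28 giving 28 days.
Since K is critical, the +4 change carries straight to that chain (now 32 days).
That remains the longest chain; total 32 days.

32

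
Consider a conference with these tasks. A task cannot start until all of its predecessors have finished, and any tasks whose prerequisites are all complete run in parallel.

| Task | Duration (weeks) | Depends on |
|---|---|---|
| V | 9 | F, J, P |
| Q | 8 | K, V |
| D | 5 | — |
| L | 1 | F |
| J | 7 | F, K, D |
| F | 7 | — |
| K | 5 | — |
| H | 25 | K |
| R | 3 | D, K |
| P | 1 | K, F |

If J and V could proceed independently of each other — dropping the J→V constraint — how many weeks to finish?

With the dependency in place, F→J→V→Q = 7+7+9+8 = 31 sets the finish at 31 weeks.
Without J→V, V's earliest start moves from 14 to 8.
The longest chain is now K→H = 5+25 = 30, so the project takes 30 weeks.

30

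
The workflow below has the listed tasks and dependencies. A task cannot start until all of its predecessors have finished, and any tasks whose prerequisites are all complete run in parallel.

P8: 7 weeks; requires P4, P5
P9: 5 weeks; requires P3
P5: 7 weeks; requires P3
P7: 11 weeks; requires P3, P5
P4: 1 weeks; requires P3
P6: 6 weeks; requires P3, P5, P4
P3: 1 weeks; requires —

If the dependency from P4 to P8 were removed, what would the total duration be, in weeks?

Original critical path: P3→P5→P7 = 1+7+11 = 19 ⇒ 19 weeks.
Dropping P4→P8 doesn't change P8's earliest start (8); another predecessor still binds.
The longest chain is now P3→P5→P7 = 1+7+11 = 19, so the job takes 19 weeks.

19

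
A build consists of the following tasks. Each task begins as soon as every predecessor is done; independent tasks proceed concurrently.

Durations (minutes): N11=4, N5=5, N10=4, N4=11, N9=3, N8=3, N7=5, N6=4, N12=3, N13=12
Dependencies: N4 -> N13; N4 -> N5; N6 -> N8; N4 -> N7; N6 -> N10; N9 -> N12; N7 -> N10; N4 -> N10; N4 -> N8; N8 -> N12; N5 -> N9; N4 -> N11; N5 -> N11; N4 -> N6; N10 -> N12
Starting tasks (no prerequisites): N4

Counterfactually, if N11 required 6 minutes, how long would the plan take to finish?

23

The binding path is N4→N7→N10→N12 = 11+5+4+3 = 23; finish at 23 minutes.
N11 is off the critical path — its longest chain is 20 minutes, giving 3 of slack.
That remains the longest chain; total 23 minutes.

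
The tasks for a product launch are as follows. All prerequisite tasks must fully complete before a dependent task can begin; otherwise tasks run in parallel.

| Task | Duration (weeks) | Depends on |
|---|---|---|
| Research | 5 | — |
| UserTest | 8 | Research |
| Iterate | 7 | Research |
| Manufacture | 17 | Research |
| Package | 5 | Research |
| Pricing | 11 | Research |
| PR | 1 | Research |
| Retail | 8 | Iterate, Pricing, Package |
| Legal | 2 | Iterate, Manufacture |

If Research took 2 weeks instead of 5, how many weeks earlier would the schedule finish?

As given, the longest chain is Research→Manufacture→Legal = 5+17+2 = 24, so the finish is 24 weeks.
Since Research is critical, the -3 change carries straight to that chain (now 21 weeks).
That remains the longest chain; total 21 weeks.
Change in finish: 21 − 24 = -3 weeks.

3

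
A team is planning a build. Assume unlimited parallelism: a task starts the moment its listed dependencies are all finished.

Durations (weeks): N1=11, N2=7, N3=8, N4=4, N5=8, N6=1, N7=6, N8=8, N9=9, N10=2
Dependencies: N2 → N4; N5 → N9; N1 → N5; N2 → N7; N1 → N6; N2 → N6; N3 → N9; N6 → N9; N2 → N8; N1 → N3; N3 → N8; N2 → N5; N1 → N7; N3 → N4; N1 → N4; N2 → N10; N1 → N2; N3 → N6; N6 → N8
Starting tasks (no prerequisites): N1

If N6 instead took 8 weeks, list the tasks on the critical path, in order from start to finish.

Baseline: N1→N2→N5→N9 = 11+7+8+9 = 35 → 35 weeks.
N6 is off the critical path — its longest chain is 29 weeks, giving 6 of slack.
New critical path: N1→N3→N6→N9 = 11+8+8+9 = 36 ⇒ 36 weeks.

N1, N3, N6, N9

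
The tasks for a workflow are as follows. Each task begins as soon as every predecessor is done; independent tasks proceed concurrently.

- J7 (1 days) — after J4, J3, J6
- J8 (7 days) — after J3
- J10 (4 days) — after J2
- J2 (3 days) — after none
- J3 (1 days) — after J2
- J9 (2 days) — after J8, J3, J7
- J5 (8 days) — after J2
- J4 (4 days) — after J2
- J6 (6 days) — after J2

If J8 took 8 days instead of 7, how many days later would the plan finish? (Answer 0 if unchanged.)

1

As given, the longest chain is J2→J3→J8→J9 = 3+1+7+2 = 13, so the finish is 13 days.
J8 lies on that path, so at 8 days the path becomes 14 days.
No other chain overtakes it, so the finish is 14 days.
Change in finish: 14 − 13 = +1 days.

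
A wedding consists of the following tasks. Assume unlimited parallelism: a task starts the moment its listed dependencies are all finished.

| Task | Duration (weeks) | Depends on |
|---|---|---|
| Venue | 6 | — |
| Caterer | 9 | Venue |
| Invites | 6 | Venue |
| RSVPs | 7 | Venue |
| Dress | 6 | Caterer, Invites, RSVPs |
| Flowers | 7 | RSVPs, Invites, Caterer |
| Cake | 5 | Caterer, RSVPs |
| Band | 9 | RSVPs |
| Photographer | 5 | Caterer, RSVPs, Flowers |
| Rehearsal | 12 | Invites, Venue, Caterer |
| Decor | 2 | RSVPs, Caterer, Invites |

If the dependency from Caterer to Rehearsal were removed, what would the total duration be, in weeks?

With the dependency in place, Venue→Caterer→Flowers→Photographer = 6+9+7+5 = 27 sets the finish at 27 weeks.
Without Caterer→Rehearsal, Rehearsal's earliest start moves from 15 to 12.
The longest chain is now Venue→Caterer→Flowers→Photographer = 6+9+7+5 = 27, so the plan takes 27 weeks.

27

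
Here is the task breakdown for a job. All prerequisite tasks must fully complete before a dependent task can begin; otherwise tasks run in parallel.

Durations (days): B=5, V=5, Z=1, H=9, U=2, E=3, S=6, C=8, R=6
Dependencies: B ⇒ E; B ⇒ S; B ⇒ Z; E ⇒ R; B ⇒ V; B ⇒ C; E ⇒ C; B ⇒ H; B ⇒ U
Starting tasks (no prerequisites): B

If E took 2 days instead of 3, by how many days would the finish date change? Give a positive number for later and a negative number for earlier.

-1

Actual critical path: B→E→C = 5+3+8 = 16 ⇒ 16 days.
E is on the critical path; changing it to 2 makes that path 15 days.
No other chain overtakes it, so the finish is 15 days.
Change in finish: 15 − 16 = -1 days.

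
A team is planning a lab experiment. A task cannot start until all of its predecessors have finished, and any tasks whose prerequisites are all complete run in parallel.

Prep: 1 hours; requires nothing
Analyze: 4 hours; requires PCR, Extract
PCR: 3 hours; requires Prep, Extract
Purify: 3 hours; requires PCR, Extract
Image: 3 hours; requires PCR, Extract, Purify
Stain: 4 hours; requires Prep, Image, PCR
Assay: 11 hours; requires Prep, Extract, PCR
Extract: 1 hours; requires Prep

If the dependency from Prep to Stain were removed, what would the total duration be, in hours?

Before: longest chain Prep→Extract→PCR→Assay = 1+1+3+11 = 16, finish 16.
Dropping Prep→Stain doesn't change Stain's earliest start (11); another predecessor still binds.
New critical path: Prep→Extract→PCR→Assay = 1+1+3+11 = 16 ⇒ 16 hours.

16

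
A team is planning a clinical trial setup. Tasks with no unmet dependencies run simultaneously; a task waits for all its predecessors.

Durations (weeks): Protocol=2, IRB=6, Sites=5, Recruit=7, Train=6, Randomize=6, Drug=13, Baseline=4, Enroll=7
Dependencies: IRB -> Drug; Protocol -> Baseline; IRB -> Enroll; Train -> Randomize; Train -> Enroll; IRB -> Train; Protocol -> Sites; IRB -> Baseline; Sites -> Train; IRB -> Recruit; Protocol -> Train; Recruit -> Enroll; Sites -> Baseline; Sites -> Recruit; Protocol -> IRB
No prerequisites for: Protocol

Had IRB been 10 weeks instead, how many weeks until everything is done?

The binding path is Protocol→IRB→Recruit→Enroll = 2+6+7+7 = 22; finish at 22 weeks.
Since IRB is critical, the +4 change carries straight to that chain (now 26 weeks).
No other chain overtakes it, so the finish is 26 weeks.

26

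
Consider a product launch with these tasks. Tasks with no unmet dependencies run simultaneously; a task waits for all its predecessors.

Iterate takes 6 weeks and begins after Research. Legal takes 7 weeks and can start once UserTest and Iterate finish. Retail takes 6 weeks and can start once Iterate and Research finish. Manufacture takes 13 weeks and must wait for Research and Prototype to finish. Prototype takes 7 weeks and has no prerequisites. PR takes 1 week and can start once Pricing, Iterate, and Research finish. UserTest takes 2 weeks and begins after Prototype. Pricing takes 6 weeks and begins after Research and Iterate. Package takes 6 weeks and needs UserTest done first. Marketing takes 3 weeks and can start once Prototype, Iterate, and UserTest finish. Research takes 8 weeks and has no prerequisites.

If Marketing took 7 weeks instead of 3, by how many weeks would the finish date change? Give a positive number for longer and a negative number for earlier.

As given, the longest chain is Research→Iterate→Pricing→PR = 8+6+6+1 = 21, so the finish is 21 weeks.
The longest path through Marketing is only 17 weeks, so Marketing has float 4.
No other chain overtakes it, so the finish is 21 weeks.
Change in finish: 21 − 21 = +0 weeks.

0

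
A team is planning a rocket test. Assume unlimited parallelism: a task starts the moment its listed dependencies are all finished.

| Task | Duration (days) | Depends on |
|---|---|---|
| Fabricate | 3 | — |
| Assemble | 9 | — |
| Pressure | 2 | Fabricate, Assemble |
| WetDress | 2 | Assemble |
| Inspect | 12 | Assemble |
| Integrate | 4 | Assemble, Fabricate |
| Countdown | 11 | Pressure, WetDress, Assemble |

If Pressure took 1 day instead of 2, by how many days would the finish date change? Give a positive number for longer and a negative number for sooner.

0

Actual critical path: Assemble→Pressure→Countdown = 9+2+11 = 22 ⇒ 22 days.
Pressure lies on that path, so at 1 day the path becomes 21 days.
Now Assemble→WetDress→Countdown = 9+2+11 = 22 is longest, so the finish becomes 22 days.
Change in finish: 22 − 22 = +0 days.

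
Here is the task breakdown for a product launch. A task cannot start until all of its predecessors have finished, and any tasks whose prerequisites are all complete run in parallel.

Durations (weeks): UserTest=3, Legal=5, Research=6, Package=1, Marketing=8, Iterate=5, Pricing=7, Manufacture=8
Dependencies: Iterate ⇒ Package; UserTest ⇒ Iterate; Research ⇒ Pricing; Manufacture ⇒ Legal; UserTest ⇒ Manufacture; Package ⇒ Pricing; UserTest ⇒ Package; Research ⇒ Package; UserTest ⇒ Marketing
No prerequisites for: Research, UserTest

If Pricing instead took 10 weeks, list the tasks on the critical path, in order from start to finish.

Baseline: UserTest→Iterate→Package→Pricing = 3+5+1+7 = 16 → 16 weeks.
Pricing is on the critical path; changing it to 10 makes that path 19 weeks.
That remains the longest chain; total 19 weeks.

UserTest, Iterate, Package, Pricing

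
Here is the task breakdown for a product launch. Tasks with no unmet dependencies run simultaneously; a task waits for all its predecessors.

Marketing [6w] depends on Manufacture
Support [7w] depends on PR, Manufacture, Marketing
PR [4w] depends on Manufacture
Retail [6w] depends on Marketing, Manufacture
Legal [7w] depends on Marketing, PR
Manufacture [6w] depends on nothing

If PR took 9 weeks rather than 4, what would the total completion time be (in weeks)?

The binding path is Manufacture→Marketing→Support = 6+6+7 = 19; finish at 19 weeks.
The longest path through PR is only 17 weeks, so PR has float 2.
The binding chain switches to Manufacture→PR→Support = 6+9+7 = 22; finish 22 weeks.

22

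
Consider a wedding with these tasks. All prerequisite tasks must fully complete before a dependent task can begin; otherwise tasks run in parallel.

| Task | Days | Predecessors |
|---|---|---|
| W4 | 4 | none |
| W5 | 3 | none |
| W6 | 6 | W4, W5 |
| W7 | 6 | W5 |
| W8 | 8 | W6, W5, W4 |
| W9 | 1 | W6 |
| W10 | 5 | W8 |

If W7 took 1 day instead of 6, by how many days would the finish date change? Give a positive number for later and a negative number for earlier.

Actual critical path: W4→W6→W8→W10 = 4+6+8+5 = 23 ⇒ 23 days.
W7 is off the critical path — its longest chain is 9 days, giving 14 of slack.
No other chain overtakes it, so the finish is 23 days.
Change in finish: 23 − 23 = +0 days.

0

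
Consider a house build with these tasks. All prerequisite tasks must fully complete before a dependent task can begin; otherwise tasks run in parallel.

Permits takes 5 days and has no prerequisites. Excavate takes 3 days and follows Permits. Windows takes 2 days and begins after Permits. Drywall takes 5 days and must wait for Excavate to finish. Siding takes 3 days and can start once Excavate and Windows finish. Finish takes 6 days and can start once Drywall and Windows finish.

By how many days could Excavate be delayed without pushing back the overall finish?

The longest chain is Permits→Excavate→Drywall→Finish = 5+3+5+6 = 19; overall finish 19 days.
The longest chain containing Excavate totals 19 days.
So Excavate can slip 8 − 8 = 0 days.

0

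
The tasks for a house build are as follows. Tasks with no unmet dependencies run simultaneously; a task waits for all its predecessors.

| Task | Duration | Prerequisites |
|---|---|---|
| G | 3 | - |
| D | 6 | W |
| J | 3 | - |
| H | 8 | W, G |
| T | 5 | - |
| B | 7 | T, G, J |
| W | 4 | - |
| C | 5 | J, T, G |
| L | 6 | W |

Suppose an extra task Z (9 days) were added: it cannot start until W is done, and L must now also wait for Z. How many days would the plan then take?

19

Originally the plan takes 12 days.
With Z inserted, L now waits for max(W, Z).
New critical path: W→Z→L = 4+9+6 = 19 ⇒ 19 days.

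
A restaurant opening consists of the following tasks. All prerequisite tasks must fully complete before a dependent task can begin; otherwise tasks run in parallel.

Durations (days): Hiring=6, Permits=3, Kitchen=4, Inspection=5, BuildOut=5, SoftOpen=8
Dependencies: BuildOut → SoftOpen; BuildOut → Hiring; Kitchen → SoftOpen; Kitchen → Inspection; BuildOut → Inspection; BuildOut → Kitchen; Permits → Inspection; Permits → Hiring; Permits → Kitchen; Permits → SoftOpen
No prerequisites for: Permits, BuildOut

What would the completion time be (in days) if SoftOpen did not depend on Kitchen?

14

With the dependency in place, BuildOut→Kitchen→SoftOpen = 5+4+8 = 17 sets the finish at 17 days.
Without Kitchen→SoftOpen, SoftOpen's earliest start moves from 9 to 5.
The longest chain is now BuildOut→Kitchen→Inspection = 5+4+5 = 14, so the restaurant opening takes 14 days.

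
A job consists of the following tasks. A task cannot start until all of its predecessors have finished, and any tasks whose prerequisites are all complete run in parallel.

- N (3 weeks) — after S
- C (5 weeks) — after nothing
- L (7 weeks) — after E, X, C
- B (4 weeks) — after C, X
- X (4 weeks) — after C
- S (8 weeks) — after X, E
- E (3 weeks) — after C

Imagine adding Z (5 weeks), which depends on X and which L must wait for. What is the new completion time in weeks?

21

Originally the project takes 20 weeks.
With Z inserted, L now waits for max(E, X, C, Z).
New critical path: C→X→Z→L = 5+4+5+7 = 21 ⇒ 21 weeks.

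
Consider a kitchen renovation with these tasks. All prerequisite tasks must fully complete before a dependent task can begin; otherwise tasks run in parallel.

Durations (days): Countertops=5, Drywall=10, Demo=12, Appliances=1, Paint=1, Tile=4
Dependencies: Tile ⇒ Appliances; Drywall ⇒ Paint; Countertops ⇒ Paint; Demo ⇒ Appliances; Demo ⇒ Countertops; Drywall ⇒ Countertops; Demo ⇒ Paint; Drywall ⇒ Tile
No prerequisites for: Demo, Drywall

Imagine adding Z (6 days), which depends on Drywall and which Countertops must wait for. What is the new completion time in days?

Originally the job takes 18 days.
With Z inserted, Countertops now waits for max(Demo, Drywall, Z).
New critical path: Drywall→Z→Countertops→Paint = 10+6+5+1 = 22 ⇒ 22 days.

22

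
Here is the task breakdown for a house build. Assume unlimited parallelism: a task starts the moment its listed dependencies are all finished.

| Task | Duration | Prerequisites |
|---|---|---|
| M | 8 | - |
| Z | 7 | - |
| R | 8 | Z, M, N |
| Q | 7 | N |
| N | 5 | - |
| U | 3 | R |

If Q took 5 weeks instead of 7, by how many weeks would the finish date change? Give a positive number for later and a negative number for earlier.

Actual critical path: M→R→U = 8+8+3 = 19 ⇒ 19 weeks.
Q has 7 weeks of float (longest path through it is 12).
That remains the longest chain; total 19 weeks.
Change in finish: 19 − 19 = +0 weeks.

0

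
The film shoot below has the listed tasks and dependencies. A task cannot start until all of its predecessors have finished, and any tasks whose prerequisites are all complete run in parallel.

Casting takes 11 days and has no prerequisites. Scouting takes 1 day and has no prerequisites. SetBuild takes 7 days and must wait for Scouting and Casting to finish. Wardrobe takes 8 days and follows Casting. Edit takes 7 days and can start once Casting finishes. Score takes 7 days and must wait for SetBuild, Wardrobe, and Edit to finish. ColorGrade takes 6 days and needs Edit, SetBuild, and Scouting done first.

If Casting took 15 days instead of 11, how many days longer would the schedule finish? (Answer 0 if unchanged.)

4

Baseline: Casting→Wardrobe→Score = 11+8+7 = 26 → 26 days.
Casting lies on that path, so at 15 days the path becomes 30 days.
That remains the longest chain; total 30 days.
Change in finish: 30 − 26 = +4 days.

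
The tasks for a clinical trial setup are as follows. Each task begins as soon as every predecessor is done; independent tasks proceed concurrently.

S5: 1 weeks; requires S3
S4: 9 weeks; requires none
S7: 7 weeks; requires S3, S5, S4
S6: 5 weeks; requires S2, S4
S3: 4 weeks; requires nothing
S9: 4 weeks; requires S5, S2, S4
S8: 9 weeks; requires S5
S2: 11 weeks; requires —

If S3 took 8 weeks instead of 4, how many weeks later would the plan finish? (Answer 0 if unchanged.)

2

The binding path is S2→S6 = 11+5 = 16; finish at 16 weeks.
The longest path through S3 is only 14 weeks, so S3 has float 2.
The binding chain switches to S3→S5→S8 = 8+1+9 = 18; finish 18 weeks.
Change in finish: 18 − 16 = +2 weeks.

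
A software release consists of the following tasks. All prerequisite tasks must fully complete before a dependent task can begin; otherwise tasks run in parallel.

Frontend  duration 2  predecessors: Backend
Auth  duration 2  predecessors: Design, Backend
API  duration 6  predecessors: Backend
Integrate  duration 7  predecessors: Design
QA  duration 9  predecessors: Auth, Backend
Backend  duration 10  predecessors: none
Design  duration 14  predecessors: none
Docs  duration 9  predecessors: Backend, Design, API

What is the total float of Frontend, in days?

13

Critical path: Design→Auth→QA = 14+2+9 = 25, so the finish is 25 days.
The longest chain containing Frontend totals 12 days.
Float = 25 − 12 = 13.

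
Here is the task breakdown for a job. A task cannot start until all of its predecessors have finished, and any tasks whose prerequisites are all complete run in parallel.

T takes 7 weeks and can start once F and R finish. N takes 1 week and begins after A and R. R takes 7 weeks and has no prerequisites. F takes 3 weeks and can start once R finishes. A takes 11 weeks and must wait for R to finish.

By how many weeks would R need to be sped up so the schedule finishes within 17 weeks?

2

Current finish: 19 weeks; target: 17.
R is on every critical path, so each week cut from R cuts the finish by one (this holds down to a finish of 13).
Need 19 − 17 = 2 weeks off R → R becomes 5 weeks, finish becomes 17.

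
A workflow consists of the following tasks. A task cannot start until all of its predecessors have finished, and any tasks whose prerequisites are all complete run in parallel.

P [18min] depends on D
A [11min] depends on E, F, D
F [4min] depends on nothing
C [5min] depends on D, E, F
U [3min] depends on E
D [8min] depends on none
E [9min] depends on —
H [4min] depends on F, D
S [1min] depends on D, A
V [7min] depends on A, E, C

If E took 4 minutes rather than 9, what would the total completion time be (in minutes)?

26

Critical path before the change: E→A→V = 9+11+7 = 27 giving 27 minutes.
Since E is critical, the -5 change carries straight to that chain (now 22 minutes).
Now D→A→V = 8+11+7 = 26 is longest, so the finish becomes 26 minutes.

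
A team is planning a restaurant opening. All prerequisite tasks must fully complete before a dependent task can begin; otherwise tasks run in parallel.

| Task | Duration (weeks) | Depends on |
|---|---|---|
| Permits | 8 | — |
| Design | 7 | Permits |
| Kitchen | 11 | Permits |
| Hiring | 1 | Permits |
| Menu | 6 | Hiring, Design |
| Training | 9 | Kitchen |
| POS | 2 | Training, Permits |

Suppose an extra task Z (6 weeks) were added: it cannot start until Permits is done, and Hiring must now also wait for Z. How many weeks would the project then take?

30

Originally the project takes 30 weeks.
With Z inserted, Hiring now waits for max(Permits, Z).
New critical path: Permits→Kitchen→Training→POS = 8+11+9+2 = 30 ⇒ 30 weeks.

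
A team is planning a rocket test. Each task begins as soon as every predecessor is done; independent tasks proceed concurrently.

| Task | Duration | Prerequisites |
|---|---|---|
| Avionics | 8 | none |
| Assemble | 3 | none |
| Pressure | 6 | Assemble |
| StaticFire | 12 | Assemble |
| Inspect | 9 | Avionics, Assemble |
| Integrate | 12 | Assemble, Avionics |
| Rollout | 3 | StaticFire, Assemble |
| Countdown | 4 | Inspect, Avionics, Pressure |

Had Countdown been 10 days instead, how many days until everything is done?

The binding path is Avionics→Inspect→Countdown = 8+9+4 = 21; finish at 21 days.
Since Countdown is critical, the +6 change carries straight to that chain (now 27 days).
That remains the longest chain; total 27 days.

27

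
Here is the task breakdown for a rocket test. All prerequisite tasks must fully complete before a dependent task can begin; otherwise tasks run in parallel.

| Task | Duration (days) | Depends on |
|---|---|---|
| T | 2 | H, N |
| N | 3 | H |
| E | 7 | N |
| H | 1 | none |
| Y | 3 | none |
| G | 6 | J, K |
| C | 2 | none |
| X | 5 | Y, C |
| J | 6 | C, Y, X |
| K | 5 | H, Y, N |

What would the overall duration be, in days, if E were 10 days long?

20

The binding path is Y→X→J→G = 3+5+6+6 = 20; finish at 20 days.
E is off the critical path — its longest chain is 11 days, giving 9 of slack.
The critical path is still Y→X→J→G; finish is now 20 days.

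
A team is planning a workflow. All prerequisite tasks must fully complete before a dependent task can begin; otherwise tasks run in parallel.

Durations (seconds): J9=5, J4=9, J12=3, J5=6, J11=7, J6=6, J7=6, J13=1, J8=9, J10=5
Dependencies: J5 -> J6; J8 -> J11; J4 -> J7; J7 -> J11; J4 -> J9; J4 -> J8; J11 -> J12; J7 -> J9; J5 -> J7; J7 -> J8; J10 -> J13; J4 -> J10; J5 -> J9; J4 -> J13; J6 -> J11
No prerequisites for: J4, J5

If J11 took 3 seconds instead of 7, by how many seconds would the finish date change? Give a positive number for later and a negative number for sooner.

Baseline: J4→J7→J8→J11→J12 = 9+6+9+7+3 = 34 → 34 seconds.
J11 is on the critical path; changing it to 3 makes that path 30 seconds.
No other chain overtakes it, so the finish is 30 seconds.
Change in finish: 30 − 34 = -4 seconds.

-4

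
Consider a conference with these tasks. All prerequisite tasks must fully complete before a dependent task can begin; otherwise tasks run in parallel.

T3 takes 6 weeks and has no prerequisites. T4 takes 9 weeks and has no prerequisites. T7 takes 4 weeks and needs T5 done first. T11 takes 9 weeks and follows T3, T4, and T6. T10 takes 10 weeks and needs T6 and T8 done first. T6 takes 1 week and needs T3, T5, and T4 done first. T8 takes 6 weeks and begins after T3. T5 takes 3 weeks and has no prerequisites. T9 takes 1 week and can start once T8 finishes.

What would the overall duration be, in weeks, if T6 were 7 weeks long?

26

Baseline: T3→T8→T10 = 6+6+10 = 22 → 22 weeks.
The longest path through T6 is only 20 weeks, so T6 has float 2.
The binding chain switches to T4→T6→T10 = 9+7+10 = 26; finish 26 weeks.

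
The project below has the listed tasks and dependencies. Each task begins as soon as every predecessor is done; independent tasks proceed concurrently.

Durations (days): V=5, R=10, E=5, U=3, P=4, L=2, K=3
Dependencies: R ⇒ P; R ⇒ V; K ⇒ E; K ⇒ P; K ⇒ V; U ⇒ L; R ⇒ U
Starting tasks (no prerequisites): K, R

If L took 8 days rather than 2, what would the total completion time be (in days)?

Critical path before the change: R→U→L = 10+3+2 = 15 giving 15 days.
L lies on that path, so at 8 days the path becomes 21 days.
That remains the longest chain; total 21 days.

21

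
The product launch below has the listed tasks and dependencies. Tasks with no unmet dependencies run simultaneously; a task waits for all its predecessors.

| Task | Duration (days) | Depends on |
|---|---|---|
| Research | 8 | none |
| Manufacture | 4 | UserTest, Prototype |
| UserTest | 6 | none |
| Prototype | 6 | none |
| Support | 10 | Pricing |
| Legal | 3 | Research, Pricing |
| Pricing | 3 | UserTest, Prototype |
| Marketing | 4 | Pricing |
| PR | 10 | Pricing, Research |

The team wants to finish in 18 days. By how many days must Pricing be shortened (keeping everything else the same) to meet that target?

1

Current finish: 19 days; target: 18.
Pricing is on every critical path, so each day cut from Pricing cuts the finish by one (this holds down to a finish of 18).
Need 19 − 18 = 1 day off Pricing → Pricing becomes 2 days, finish becomes 18.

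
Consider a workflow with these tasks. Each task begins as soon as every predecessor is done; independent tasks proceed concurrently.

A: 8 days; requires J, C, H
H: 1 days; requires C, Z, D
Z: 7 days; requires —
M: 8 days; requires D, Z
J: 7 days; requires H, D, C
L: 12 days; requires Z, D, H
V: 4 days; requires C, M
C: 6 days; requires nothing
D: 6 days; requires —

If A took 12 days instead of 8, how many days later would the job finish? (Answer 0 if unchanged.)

As given, the longest chain is Z→H→J→A = 7+1+7+8 = 23, so the finish is 23 days.
Since A is critical, the +4 change carries straight to that chain (now 27 days).
The critical path is still Z→H→J→A; finish is now 27 days.
Change in finish: 27 − 23 = +4 days.

4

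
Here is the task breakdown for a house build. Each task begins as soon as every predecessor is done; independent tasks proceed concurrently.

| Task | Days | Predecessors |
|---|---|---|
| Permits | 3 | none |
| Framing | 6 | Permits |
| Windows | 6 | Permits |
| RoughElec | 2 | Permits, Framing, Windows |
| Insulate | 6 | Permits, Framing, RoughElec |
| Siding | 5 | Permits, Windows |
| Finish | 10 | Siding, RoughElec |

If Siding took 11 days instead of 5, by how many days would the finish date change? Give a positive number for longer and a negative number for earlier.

Critical path before the change: Permits→Windows→Siding→Finish = 3+6+5+10 = 24 giving 24 days.
Siding is on the critical path; changing it to 11 makes that path 30 days.
No other chain overtakes it, so the finish is 30 days.
Change in finish: 30 − 24 = +6 days.

6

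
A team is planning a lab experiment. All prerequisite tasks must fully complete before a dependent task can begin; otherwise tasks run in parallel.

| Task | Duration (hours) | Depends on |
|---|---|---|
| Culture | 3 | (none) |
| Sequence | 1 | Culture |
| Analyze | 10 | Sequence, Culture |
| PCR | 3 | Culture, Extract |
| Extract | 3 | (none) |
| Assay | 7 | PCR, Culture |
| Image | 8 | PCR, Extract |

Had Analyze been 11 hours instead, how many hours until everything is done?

15

Critical path before the change: Culture→Sequence→Analyze = 3+1+10 = 14 giving 14 hours.
Analyze is on the critical path; changing it to 11 makes that path 15 hours.
That remains the longest chain; total 15 hours.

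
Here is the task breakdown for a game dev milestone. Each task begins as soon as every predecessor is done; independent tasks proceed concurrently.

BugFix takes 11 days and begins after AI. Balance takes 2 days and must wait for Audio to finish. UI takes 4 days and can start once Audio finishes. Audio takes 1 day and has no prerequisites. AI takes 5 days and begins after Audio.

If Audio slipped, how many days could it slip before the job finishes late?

0

The longest chain is Audio→AI→BugFix = 1+5+11 = 17; overall finish 17 days.
The longest chain containing Audio totals 17 days.
So Audio can slip 1 − 1 = 0 days.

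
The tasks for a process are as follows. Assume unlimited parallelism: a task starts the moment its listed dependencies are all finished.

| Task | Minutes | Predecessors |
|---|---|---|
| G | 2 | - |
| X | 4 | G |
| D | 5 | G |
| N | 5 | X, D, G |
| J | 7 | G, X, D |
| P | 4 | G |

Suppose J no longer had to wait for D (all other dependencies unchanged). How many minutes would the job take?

With the dependency in place, G→D→J = 2+5+7 = 14 sets the finish at 14 minutes.
Without D→J, J's earliest start moves from 7 to 6.
After: G→X→J = 2+4+7 = 13 → 13 minutes.

13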